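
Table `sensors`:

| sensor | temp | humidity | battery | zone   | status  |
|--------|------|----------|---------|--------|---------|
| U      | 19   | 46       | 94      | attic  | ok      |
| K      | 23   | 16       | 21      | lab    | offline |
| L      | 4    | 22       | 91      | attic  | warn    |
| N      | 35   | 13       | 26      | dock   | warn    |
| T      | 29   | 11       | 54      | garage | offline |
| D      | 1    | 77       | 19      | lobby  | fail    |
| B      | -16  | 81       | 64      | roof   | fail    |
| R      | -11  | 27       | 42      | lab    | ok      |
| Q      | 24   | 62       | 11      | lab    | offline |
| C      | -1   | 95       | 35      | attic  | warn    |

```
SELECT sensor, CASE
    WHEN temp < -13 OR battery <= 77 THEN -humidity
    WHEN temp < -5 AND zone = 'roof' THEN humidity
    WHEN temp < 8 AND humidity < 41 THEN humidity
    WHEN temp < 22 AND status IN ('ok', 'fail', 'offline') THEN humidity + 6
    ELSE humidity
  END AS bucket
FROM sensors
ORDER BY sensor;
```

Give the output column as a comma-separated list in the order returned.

sensor=B: temp < -13 OR battery <= 77 → -81
sensor=C: temp < -13 OR battery <= 77 → -95
sensor=D: temp < -13 OR battery <= 77 → -77
sensor=K: temp < -13 OR battery <= 77 → -16
sensor=L: temp < 8 AND humidity < 41 → 22
sensor=N: temp < -13 OR battery <= 77 → -13
sensor=Q: temp < -13 OR battery <= 77 → -62
sensor=R: temp < -13 OR battery <= 77 → -27
sensor=T: temp < -13 OR battery <= 77 → -11
sensor=U: temp < 22 AND status IN ('ok', 'fail', 'offline') → 52

-81, -95, -77, -16, 22, -13, -62, -27, -11, 52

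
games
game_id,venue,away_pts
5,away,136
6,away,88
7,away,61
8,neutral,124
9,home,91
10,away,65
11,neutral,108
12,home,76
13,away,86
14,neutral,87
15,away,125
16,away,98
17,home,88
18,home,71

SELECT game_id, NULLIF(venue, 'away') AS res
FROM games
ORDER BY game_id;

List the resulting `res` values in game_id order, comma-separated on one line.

NULL, NULL, NULL, neutral, home, NULL, neutral, home, NULL, neutral, NULL, NULL, home, home

game_id=5: venue=away vs away: equal → NULL
game_id=6: venue=away vs away: equal → NULL
game_id=7: venue=away vs away: equal → NULL
game_id=8: venue=neutral vs away: differ → neutral
game_id=9: venue=home vs away: differ → home
game_id=10: venue=away vs away: equal → NULL
game_id=11: venue=neutral vs away: differ → neutral
game_id=12: venue=home vs away: differ → home
game_id=13: venue=away vs away: equal → NULL
game_id=14: venue=neutral vs away: differ → neutral
game_id=15: venue=away vs away: equal → NULL
game_id=16: venue=away vs away: equal → NULL
game_id=17: venue=home vs away: differ → home
game_id=18: venue=home vs away: differ → home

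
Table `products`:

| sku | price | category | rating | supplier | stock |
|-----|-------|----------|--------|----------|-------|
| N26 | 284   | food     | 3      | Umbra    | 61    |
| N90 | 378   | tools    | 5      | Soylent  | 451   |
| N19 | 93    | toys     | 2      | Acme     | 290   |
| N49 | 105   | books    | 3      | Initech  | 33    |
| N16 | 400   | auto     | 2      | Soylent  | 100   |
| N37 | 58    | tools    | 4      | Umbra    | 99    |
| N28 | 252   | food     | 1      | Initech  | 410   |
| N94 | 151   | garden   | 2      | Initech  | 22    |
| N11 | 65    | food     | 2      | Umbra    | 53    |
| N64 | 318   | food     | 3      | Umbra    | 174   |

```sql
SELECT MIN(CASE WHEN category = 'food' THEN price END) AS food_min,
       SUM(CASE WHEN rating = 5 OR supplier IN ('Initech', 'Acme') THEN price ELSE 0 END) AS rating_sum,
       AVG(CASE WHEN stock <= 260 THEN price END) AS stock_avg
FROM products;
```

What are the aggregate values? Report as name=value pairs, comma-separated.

[food_min: category = 'food']
sku=N26: ✓ → 284
sku=N90: ✗
sku=N19: ✗
sku=N49: ✗
sku=N16: ✗
sku=N37: ✗
sku=N28: ✓ → 252
sku=N94: ✗
sku=N11: ✓ → 65
sku=N64: ✓ → 318
food_min = MIN(284, 252, 65, 318) = 65
—
[rating_sum: rating = 5 OR supplier IN ('Initech', 'Acme')]
sku=N26: ✗
sku=N90: ✓ → 378
sku=N19: ✓ → 93
sku=N49: ✓ → 105
sku=N16: ✗
sku=N37: ✗
sku=N28: ✓ → 252
sku=N94: ✓ → 151
sku=N11: ✗
sku=N64: ✗
rating_sum = 378 + 93 + 105 + 252 + 151 = 979
—
[stock_avg: stock <= 260]
sku=N26: ✓ → 284
sku=N90: ✗
sku=N19: ✗
sku=N49: ✓ → 105
sku=N16: ✓ → 400
sku=N37: ✓ → 58
sku=N28: ✗
sku=N94: ✓ → 151
sku=N11: ✓ → 65
sku=N64: ✓ → 318
stock_avg = (284 + 105 + 400 + 58 + 151 + 65 + 318) / 7 = 197.2857142857

food_min=65, rating_sum=979, stock_avg=197.2857142857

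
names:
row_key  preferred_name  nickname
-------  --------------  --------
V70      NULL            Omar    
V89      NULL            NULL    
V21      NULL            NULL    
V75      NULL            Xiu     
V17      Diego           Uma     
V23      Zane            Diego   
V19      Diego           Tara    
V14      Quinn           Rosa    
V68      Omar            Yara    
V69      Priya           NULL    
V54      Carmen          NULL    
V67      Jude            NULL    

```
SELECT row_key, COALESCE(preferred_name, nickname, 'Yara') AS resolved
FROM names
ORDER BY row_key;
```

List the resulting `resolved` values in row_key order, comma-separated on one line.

row_key=V14: preferred_name=Quinn → Quinn
row_key=V17: preferred_name=Diego → Diego
row_key=V19: preferred_name=Diego → Diego
row_key=V21: preferred_name=NULL, nickname=NULL, → literal Yara → Yara
row_key=V23: preferred_name=Zane → Zane
row_key=V54: preferred_name=Carmen → Carmen
row_key=V67: preferred_name=Jude → Jude
row_key=V68: preferred_name=Omar → Omar
row_key=V69: preferred_name=Priya → Priya
row_key=V70: preferred_name=NULL, nickname=Omar → Omar
row_key=V75: preferred_name=NULL, nickname=Xiu → Xiu
row_key=V89: preferred_name=NULL, nickname=NULL, → literal Yara → Yara

Quinn, Diego, Diego, Yara, Zane, Carmen, Jude, Omar, Priya, Omar, Xiu, Yara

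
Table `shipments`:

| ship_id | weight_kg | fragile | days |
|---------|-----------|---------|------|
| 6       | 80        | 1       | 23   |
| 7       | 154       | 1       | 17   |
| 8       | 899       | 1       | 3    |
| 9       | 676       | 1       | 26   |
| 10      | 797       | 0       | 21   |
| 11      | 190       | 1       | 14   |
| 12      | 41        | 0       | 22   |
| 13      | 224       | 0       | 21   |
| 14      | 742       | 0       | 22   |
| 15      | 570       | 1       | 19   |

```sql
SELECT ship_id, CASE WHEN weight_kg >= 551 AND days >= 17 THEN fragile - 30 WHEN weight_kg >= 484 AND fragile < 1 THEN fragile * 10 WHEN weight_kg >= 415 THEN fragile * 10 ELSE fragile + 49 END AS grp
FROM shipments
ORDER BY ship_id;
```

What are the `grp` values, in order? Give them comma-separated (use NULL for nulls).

ship_id=6: ELSE → 50
ship_id=7: ELSE → 50
ship_id=8: weight_kg >= 415 → 10
ship_id=9: weight_kg >= 551 AND days >= 17 → -29
ship_id=10: weight_kg >= 551 AND days >= 17 → -30
ship_id=11: ELSE → 50
ship_id=12: ELSE → 49
ship_id=13: ELSE → 49
ship_id=14: weight_kg >= 551 AND days >= 17 → -30
ship_id=15: weight_kg >= 551 AND days >= 17 → -29

50, 50, 10, -29, -30, 50, 49, 49, -30, -29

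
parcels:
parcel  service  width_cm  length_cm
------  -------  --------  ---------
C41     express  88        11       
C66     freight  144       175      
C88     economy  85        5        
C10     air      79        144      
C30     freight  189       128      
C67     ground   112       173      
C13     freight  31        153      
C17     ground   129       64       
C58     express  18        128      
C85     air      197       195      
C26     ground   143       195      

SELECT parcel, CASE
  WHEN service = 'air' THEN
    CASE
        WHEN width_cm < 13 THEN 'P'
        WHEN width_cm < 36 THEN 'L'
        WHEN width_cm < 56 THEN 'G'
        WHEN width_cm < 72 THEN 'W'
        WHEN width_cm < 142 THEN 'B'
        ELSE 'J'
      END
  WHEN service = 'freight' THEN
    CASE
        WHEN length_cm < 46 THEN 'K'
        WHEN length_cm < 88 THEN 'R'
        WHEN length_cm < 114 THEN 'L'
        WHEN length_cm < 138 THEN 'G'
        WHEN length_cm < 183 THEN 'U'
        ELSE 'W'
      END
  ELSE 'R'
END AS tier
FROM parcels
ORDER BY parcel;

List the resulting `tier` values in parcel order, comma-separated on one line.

parcel=C10: service='air' → inner[width_cm < 142] → B
parcel=C13: service='freight' → inner[length_cm < 183] → U
parcel=C17: service='ground' → outer ELSE → R
parcel=C26: service='ground' → outer ELSE → R
parcel=C30: service='freight' → inner[length_cm < 138] → G
parcel=C41: service='express' → outer ELSE → R
parcel=C58: service='express' → outer ELSE → R
parcel=C66: service='freight' → inner[length_cm < 183] → U
parcel=C67: service='ground' → outer ELSE → R
parcel=C85: service='air' → inner[ELSE] → J
parcel=C88: service='economy' → outer ELSE → R

B, U, R, R, G, R, R, U, R, J, R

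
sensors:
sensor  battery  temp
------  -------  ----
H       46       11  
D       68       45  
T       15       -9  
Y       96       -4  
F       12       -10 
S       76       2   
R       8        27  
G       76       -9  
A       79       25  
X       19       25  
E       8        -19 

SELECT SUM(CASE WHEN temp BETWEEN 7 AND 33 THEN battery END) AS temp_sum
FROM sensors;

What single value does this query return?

sensor=H: ✓ → 46
sensor=D: ✗
sensor=T: ✗
sensor=Y: ✗
sensor=F: ✗
sensor=S: ✗
sensor=R: ✓ → 8
sensor=G: ✗
sensor=A: ✓ → 79
sensor=X: ✓ → 19
sensor=E: ✗
temp_sum = 46 + 8 + 79 + 19 = 152

152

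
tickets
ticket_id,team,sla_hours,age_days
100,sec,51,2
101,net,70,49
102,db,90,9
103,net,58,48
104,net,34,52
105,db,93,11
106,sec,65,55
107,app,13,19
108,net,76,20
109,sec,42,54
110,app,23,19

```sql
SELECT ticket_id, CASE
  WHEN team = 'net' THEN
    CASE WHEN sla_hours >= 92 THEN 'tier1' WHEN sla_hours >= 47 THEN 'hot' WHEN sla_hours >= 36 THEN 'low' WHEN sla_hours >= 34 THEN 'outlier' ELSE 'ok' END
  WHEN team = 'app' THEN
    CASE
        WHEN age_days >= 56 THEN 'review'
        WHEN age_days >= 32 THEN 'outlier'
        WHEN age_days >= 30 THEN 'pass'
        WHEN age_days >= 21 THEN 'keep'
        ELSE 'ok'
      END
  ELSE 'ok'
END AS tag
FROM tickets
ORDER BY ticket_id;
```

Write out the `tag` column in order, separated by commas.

ok, hot, ok, hot, outlier, ok, ok, ok, hot, ok, ok

ticket_id=100: team='sec' → outer ELSE → ok
ticket_id=101: team='net' → inner[sla_hours >= 47] → hot
ticket_id=102: team='db' → outer ELSE → ok
ticket_id=103: team='net' → inner[sla_hours >= 47] → hot
ticket_id=104: team='net' → inner[sla_hours >= 34] → outlier
ticket_id=105: team='db' → outer ELSE → ok
ticket_id=106: team='sec' → outer ELSE → ok
ticket_id=107: team='app' → inner[ELSE] → ok
ticket_id=108: team='net' → inner[sla_hours >= 47] → hot
ticket_id=109: team='sec' → outer ELSE → ok
ticket_id=110: team='app' → inner[ELSE] → ok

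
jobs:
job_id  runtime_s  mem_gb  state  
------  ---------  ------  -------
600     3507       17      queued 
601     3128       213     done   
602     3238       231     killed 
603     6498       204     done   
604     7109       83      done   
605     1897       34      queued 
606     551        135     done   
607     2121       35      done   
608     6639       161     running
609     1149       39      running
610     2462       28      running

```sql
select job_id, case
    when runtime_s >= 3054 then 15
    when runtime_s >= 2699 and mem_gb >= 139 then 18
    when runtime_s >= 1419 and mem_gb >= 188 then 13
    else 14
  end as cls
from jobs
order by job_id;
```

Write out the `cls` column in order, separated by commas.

job_id=600: runtime_s >= 3054 → 15
job_id=601: runtime_s >= 3054 → 15
job_id=602: runtime_s >= 3054 → 15
job_id=603: runtime_s >= 3054 → 15
job_id=604: runtime_s >= 3054 → 15
job_id=605: ELSE → 14
job_id=606: ELSE → 14
job_id=607: ELSE → 14
job_id=608: runtime_s >= 3054 → 15
job_id=609: ELSE → 14
job_id=610: ELSE → 14

15, 15, 15, 15, 15, 14, 14, 14, 15, 14, 14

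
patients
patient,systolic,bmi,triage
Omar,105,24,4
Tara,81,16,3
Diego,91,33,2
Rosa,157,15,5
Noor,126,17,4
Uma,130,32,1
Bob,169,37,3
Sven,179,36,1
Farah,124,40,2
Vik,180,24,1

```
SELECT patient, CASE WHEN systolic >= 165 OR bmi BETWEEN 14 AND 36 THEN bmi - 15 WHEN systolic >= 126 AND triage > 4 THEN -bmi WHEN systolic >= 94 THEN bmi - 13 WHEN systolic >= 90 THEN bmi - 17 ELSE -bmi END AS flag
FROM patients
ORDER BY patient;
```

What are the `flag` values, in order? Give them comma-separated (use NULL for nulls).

22, 18, 27, 2, 9, 0, 21, 1, 17, 9

patient=Bob: systolic >= 165 OR bmi BETWEEN 14 AND 36 → 22
patient=Diego: systolic >= 165 OR bmi BETWEEN 14 AND 36 → 18
patient=Farah: systolic >= 94 → 27
patient=Noor: systolic >= 165 OR bmi BETWEEN 14 AND 36 → 2
patient=Omar: systolic >= 165 OR bmi BETWEEN 14 AND 36 → 9
patient=Rosa: systolic >= 165 OR bmi BETWEEN 14 AND 36 → 0
patient=Sven: systolic >= 165 OR bmi BETWEEN 14 AND 36 → 21
patient=Tara: systolic >= 165 OR bmi BETWEEN 14 AND 36 → 1
patient=Uma: systolic >= 165 OR bmi BETWEEN 14 AND 36 → 17
patient=Vik: systolic >= 165 OR bmi BETWEEN 14 AND 36 → 9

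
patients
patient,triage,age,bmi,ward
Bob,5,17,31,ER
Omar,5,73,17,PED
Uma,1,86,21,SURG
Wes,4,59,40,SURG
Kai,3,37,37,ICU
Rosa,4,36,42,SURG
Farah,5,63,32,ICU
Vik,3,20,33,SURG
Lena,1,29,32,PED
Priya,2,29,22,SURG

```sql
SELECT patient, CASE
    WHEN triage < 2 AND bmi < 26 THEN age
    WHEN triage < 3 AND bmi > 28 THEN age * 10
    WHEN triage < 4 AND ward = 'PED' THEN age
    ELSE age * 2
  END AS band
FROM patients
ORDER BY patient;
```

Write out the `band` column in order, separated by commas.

patient=Bob: ELSE → 34
patient=Farah: ELSE → 126
patient=Kai: ELSE → 74
patient=Lena: triage < 3 AND bmi > 28 → 290
patient=Omar: ELSE → 146
patient=Priya: ELSE → 58
patient=Rosa: ELSE → 72
patient=Uma: triage < 2 AND bmi < 26 → 86
patient=Vik: ELSE → 40
patient=Wes: ELSE → 118

34, 126, 74, 290, 146, 58, 72, 86, 40, 118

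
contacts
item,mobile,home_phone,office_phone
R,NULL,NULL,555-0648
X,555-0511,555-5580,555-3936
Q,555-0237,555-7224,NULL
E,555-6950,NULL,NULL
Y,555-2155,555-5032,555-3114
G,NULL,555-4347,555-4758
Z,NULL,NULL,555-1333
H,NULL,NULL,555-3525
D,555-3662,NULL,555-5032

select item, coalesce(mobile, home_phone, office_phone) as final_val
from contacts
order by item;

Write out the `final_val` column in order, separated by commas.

555-3662, 555-6950, 555-4347, 555-3525, 555-0237, 555-0648, 555-0511, 555-2155, 555-1333

item=D: mobile=555-3662 → 555-3662
item=E: mobile=555-6950 → 555-6950
item=G: mobile=NULL, home_phone=555-4347 → 555-4347
item=H: mobile=NULL, home_phone=NULL, office_phone=555-3525 → 555-3525
item=Q: mobile=555-0237 → 555-0237
item=R: mobile=NULL, home_phone=NULL, office_phone=555-0648 → 555-0648
item=X: mobile=555-0511 → 555-0511
item=Y: mobile=555-2155 → 555-2155
item=Z: mobile=NULL, home_phone=NULL, office_phone=555-1333 → 555-1333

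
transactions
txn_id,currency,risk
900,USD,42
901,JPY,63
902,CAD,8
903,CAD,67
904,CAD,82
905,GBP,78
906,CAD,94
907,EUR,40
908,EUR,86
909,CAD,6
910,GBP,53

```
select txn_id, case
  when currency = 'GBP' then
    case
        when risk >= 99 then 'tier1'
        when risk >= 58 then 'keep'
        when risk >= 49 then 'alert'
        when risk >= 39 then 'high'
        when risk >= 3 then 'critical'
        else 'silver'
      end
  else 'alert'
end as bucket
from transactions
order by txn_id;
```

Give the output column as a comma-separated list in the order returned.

alert, alert, alert, alert, alert, keep, alert, alert, alert, alert, alert

txn_id=900: currency='USD' → outer ELSE → alert
txn_id=901: currency='JPY' → outer ELSE → alert
txn_id=902: currency='CAD' → outer ELSE → alert
txn_id=903: currency='CAD' → outer ELSE → alert
txn_id=904: currency='CAD' → outer ELSE → alert
txn_id=905: currency='GBP' → inner[risk >= 58] → keep
txn_id=906: currency='CAD' → outer ELSE → alert
txn_id=907: currency='EUR' → outer ELSE → alert
txn_id=908: currency='EUR' → outer ELSE → alert
txn_id=909: currency='CAD' → outer ELSE → alert
txn_id=910: currency='GBP' → inner[risk >= 49] → alert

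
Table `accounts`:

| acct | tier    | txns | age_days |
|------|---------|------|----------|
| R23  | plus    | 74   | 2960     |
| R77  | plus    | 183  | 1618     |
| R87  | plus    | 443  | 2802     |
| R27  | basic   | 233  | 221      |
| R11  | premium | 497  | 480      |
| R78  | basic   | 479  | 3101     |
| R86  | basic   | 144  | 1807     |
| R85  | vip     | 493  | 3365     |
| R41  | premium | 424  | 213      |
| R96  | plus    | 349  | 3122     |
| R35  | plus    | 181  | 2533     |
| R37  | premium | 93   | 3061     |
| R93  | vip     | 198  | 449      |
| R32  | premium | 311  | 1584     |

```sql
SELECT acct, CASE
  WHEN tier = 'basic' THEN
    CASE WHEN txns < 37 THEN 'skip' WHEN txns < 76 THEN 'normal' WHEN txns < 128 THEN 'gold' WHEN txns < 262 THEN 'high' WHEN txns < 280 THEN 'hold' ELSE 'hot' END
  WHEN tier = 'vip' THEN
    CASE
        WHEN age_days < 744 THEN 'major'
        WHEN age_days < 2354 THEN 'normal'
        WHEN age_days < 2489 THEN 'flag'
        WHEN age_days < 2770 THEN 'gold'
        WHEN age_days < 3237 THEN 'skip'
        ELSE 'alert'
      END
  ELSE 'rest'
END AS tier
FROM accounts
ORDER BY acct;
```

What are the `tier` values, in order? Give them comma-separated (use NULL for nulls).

rest, rest, high, rest, rest, rest, rest, rest, hot, alert, high, rest, major, rest

acct=R11: tier='premium' → outer ELSE → rest
acct=R23: tier='plus' → outer ELSE → rest
acct=R27: tier='basic' → inner[txns < 262] → high
acct=R32: tier='premium' → outer ELSE → rest
acct=R35: tier='plus' → outer ELSE → rest
acct=R37: tier='premium' → outer ELSE → rest
acct=R41: tier='premium' → outer ELSE → rest
acct=R77: tier='plus' → outer ELSE → rest
acct=R78: tier='basic' → inner[ELSE] → hot
acct=R85: tier='vip' → inner[ELSE] → alert
acct=R86: tier='basic' → inner[txns < 262] → high
acct=R87: tier='plus' → outer ELSE → rest
acct=R93: tier='vip' → inner[age_days < 744] → major
acct=R96: tier='plus' → outer ELSE → rest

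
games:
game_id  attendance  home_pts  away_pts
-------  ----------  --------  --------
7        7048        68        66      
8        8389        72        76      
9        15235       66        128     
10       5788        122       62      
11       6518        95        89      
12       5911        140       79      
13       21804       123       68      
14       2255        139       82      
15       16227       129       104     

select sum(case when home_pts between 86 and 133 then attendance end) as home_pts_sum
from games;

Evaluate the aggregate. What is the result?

game_id=7: ✗
game_id=8: ✗
game_id=9: ✗
game_id=10: ✓ → 5788
game_id=11: ✓ → 6518
game_id=12: ✗
game_id=13: ✓ → 21804
game_id=14: ✗
game_id=15: ✓ → 16227
home_pts_sum = 5788 + 6518 + 21804 + 16227 = 50337

50337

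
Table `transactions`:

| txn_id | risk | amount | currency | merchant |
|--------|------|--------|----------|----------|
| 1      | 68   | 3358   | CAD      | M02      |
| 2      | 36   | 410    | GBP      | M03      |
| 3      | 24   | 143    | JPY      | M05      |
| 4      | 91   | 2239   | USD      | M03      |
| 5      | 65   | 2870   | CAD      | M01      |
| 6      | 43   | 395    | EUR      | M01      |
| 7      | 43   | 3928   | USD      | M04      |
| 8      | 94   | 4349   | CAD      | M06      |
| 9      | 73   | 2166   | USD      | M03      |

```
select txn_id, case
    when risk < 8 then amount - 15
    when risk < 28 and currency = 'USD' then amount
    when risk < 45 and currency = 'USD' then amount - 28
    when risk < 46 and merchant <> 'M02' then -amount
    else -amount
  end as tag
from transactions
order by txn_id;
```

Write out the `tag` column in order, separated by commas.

txn_id=1: ELSE → -3358
txn_id=2: risk < 46 and merchant <> 'M02' → -410
txn_id=3: risk < 46 and merchant <> 'M02' → -143
txn_id=4: ELSE → -2239
txn_id=5: ELSE → -2870
txn_id=6: risk < 46 and merchant <> 'M02' → -395
txn_id=7: risk < 45 and currency = 'USD' → 3900
txn_id=8: ELSE → -4349
txn_id=9: ELSE → -2166

-3358, -410, -143, -2239, -2870, -395, 3900, -4349, -2166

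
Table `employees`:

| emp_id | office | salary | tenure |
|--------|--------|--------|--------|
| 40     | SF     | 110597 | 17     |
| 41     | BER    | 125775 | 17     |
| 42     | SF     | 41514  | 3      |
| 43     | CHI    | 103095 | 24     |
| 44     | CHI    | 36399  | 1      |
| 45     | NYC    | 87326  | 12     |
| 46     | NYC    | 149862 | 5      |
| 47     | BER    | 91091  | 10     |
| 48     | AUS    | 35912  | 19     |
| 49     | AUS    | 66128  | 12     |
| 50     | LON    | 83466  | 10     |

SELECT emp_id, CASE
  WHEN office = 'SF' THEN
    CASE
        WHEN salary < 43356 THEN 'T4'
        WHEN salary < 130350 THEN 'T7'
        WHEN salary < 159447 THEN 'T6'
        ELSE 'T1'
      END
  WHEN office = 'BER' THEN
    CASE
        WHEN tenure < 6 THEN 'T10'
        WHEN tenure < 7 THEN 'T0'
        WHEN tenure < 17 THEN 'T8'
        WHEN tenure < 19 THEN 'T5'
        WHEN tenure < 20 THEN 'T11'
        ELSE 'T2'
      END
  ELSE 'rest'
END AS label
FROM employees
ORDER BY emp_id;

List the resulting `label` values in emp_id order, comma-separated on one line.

T7, T5, T4, rest, rest, rest, rest, T8, rest, rest, rest

emp_id=40: office='SF' → inner[salary < 130350] → T7
emp_id=41: office='BER' → inner[tenure < 19] → T5
emp_id=42: office='SF' → inner[salary < 43356] → T4
emp_id=43: office='CHI' → outer ELSE → rest
emp_id=44: office='CHI' → outer ELSE → rest
emp_id=45: office='NYC' → outer ELSE → rest
emp_id=46: office='NYC' → outer ELSE → rest
emp_id=47: office='BER' → inner[tenure < 17] → T8
emp_id=48: office='AUS' → outer ELSE → rest
emp_id=49: office='AUS' → outer ELSE → rest
emp_id=50: office='LON' → outer ELSE → rest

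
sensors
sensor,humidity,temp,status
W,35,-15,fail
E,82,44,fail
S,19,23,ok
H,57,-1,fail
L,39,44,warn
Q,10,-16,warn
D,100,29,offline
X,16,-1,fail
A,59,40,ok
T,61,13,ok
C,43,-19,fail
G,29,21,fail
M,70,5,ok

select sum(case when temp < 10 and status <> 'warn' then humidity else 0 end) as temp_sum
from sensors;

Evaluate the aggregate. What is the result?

221

sensor=W: ✓ → 35
sensor=E: ✗
sensor=S: ✗
sensor=H: ✓ → 57
sensor=L: ✗
sensor=Q: ✗
sensor=D: ✗
sensor=X: ✓ → 16
sensor=A: ✗
sensor=T: ✗
sensor=C: ✓ → 43
sensor=G: ✗
sensor=M: ✓ → 70
temp_sum = 35 + 57 + 16 + 43 + 70 = 221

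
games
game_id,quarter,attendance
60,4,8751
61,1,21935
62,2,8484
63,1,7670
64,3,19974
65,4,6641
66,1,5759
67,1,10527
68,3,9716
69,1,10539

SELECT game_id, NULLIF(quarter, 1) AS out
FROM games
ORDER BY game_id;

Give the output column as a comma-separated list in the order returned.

game_id=60: quarter=4 vs 1: differ → 4
game_id=61: quarter=1 vs 1: equal → NULL
game_id=62: quarter=2 vs 1: differ → 2
game_id=63: quarter=1 vs 1: equal → NULL
game_id=64: quarter=3 vs 1: differ → 3
game_id=65: quarter=4 vs 1: differ → 4
game_id=66: quarter=1 vs 1: equal → NULL
game_id=67: quarter=1 vs 1: equal → NULL
game_id=68: quarter=3 vs 1: differ → 3
game_id=69: quarter=1 vs 1: equal → NULL

4, NULL, 2, NULL, 3, 4, NULL, NULL, 3, NULL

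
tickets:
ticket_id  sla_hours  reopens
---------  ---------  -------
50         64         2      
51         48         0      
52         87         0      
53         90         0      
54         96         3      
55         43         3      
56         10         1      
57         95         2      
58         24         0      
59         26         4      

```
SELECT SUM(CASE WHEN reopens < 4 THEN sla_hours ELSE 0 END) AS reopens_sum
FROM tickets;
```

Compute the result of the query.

ticket_id=50: ✓ → 64
ticket_id=51: ✓ → 48
ticket_id=52: ✓ → 87
ticket_id=53: ✓ → 90
ticket_id=54: ✓ → 96
ticket_id=55: ✓ → 43
ticket_id=56: ✓ → 10
ticket_id=57: ✓ → 95
ticket_id=58: ✓ → 24
ticket_id=59: ✗
reopens_sum = 64 + 48 + 87 + 90 + 96 + 43 + 10 + 95 + 24 = 557

557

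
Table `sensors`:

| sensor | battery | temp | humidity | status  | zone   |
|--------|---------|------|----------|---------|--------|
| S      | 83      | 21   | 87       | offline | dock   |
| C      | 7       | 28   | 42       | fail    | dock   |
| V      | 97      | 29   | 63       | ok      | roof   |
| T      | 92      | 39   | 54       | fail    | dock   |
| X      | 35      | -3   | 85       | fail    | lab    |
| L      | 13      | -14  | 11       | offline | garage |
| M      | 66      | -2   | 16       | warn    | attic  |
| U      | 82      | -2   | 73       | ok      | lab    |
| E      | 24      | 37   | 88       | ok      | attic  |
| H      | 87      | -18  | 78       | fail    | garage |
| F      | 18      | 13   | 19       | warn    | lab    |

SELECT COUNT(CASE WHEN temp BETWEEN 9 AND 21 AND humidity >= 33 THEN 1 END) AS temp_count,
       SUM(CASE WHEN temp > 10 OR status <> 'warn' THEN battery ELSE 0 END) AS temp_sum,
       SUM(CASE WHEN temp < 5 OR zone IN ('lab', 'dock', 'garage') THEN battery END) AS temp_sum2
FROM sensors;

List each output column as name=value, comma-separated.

[temp_count: temp BETWEEN 9 AND 21 AND humidity >= 33]
sensor=S: ✓ → 1
sensor=C: ✗
sensor=V: ✗
sensor=T: ✗
sensor=X: ✗
sensor=L: ✗
sensor=M: ✗
sensor=U: ✗
sensor=E: ✗
sensor=H: ✗
sensor=F: ✗
temp_count = COUNT(1) = 1
—
[temp_sum: temp > 10 OR status <> 'warn']
sensor=S: ✓ → 83
sensor=C: ✓ → 7
sensor=V: ✓ → 97
sensor=T: ✓ → 92
sensor=X: ✓ → 35
sensor=L: ✓ → 13
sensor=M: ✗
sensor=U: ✓ → 82
sensor=E: ✓ → 24
sensor=H: ✓ → 87
sensor=F: ✓ → 18
temp_sum = 83 + 7 + 97 + 92 + 35 + 13 + 82 + 24 + 87 + 18 = 538
—
[temp_sum2: temp < 5 OR zone IN ('lab', 'dock', 'garage')]
sensor=S: ✓ → 83
sensor=C: ✓ → 7
sensor=V: ✗
sensor=T: ✓ → 92
sensor=X: ✓ → 35
sensor=L: ✓ → 13
sensor=M: ✓ → 66
sensor=U: ✓ → 82
sensor=E: ✗
sensor=H: ✓ → 87
sensor=F: ✓ → 18
temp_sum2 = 83 + 7 + 92 + 35 + 13 + 66 + 82 + 87 + 18 = 483

temp_count=1, temp_sum=538, temp_sum2=483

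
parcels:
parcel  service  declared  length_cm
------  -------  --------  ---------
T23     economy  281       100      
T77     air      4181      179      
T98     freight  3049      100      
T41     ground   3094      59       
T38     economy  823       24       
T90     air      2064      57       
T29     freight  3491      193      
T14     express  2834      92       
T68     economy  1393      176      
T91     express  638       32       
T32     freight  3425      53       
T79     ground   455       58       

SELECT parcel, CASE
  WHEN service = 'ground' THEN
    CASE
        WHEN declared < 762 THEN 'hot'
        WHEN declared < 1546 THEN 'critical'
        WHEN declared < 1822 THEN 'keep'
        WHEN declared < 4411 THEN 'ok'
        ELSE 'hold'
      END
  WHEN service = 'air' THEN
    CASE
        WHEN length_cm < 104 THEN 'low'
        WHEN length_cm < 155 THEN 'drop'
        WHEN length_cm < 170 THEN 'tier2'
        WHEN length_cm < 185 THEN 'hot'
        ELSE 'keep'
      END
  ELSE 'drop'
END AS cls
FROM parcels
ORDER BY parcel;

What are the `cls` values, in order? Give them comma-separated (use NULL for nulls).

parcel=T14: service='express' → outer ELSE → drop
parcel=T23: service='economy' → outer ELSE → drop
parcel=T29: service='freight' → outer ELSE → drop
parcel=T32: service='freight' → outer ELSE → drop
parcel=T38: service='economy' → outer ELSE → drop
parcel=T41: service='ground' → inner[declared < 4411] → ok
parcel=T68: service='economy' → outer ELSE → drop
parcel=T77: service='air' → inner[length_cm < 185] → hot
parcel=T79: service='ground' → inner[declared < 762] → hot
parcel=T90: service='air' → inner[length_cm < 104] → low
parcel=T91: service='express' → outer ELSE → drop
parcel=T98: service='freight' → outer ELSE → drop

drop, drop, drop, drop, drop, ok, drop, hot, hot, low, drop, drop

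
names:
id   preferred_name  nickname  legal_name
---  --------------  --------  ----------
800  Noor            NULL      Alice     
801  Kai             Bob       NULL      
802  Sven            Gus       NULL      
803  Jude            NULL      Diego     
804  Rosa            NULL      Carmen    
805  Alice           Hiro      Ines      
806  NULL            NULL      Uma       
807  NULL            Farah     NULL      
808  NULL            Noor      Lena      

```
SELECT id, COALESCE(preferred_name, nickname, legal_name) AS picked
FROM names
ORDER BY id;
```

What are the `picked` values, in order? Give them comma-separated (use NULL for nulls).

id=800: preferred_name=Noor → Noor
id=801: preferred_name=Kai → Kai
id=802: preferred_name=Sven → Sven
id=803: preferred_name=Jude → Jude
id=804: preferred_name=Rosa → Rosa
id=805: preferred_name=Alice → Alice
id=806: preferred_name=NULL, nickname=NULL, legal_name=Uma → Uma
id=807: preferred_name=NULL, nickname=Farah → Farah
id=808: preferred_name=NULL, nickname=Noor → Noor

Noor, Kai, Sven, Jude, Rosa, Alice, Uma, Farah, Noor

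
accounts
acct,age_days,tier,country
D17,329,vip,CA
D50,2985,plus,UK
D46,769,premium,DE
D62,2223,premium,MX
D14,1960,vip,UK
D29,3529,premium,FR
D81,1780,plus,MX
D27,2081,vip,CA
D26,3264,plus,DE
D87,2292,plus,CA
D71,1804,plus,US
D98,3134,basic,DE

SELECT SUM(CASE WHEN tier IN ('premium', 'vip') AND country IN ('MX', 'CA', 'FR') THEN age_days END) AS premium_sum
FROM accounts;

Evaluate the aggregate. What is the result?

8162

acct=D17: ✓ → 329
acct=D50: ✗
acct=D46: ✗
acct=D62: ✓ → 2223
acct=D14: ✗
acct=D29: ✓ → 3529
acct=D81: ✗
acct=D27: ✓ → 2081
acct=D26: ✗
acct=D87: ✗
acct=D71: ✗
acct=D98: ✗
premium_sum = 329 + 2223 + 3529 + 2081 = 8162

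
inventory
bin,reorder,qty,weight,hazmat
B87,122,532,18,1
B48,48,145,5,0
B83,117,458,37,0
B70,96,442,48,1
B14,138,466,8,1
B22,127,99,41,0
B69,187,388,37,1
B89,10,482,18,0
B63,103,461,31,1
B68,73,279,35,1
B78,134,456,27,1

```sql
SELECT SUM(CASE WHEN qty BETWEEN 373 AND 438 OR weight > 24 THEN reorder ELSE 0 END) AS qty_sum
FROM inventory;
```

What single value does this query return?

837

bin=B87: ✗
bin=B48: ✗
bin=B83: ✓ → 117
bin=B70: ✓ → 96
bin=B14: ✗
bin=B22: ✓ → 127
bin=B69: ✓ → 187
bin=B89: ✗
bin=B63: ✓ → 103
bin=B68: ✓ → 73
bin=B78: ✓ → 134
qty_sum = 117 + 96 + 127 + 187 + 103 + 73 + 134 = 837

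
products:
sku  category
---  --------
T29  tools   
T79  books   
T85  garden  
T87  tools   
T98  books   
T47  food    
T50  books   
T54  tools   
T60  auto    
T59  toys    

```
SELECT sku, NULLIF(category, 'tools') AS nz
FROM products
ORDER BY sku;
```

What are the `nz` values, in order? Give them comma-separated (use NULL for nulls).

sku=T29: category=tools vs tools: equal → NULL
sku=T47: category=food vs tools: differ → food
sku=T50: category=books vs tools: differ → books
sku=T54: category=tools vs tools: equal → NULL
sku=T59: category=toys vs tools: differ → toys
sku=T60: category=auto vs tools: differ → auto
sku=T79: category=books vs tools: differ → books
sku=T85: category=garden vs tools: differ → garden
sku=T87: category=tools vs tools: equal → NULL
sku=T98: category=books vs tools: differ → books

NULL, food, books, NULL, toys, auto, books, garden, NULL, books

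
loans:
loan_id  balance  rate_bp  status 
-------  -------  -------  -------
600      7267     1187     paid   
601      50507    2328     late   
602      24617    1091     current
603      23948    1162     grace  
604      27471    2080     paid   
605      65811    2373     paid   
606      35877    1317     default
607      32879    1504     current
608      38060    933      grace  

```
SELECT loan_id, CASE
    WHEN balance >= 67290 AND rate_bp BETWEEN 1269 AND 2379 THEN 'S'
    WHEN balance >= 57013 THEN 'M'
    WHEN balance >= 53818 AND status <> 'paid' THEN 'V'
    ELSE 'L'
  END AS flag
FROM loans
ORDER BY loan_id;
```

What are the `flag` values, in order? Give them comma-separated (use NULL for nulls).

L, L, L, L, L, M, L, L, L

loan_id=600: ELSE → L
loan_id=601: ELSE → L
loan_id=602: ELSE → L
loan_id=603: ELSE → L
loan_id=604: ELSE → L
loan_id=605: balance >= 57013 → M
loan_id=606: ELSE → L
loan_id=607: ELSE → L
loan_id=608: ELSE → L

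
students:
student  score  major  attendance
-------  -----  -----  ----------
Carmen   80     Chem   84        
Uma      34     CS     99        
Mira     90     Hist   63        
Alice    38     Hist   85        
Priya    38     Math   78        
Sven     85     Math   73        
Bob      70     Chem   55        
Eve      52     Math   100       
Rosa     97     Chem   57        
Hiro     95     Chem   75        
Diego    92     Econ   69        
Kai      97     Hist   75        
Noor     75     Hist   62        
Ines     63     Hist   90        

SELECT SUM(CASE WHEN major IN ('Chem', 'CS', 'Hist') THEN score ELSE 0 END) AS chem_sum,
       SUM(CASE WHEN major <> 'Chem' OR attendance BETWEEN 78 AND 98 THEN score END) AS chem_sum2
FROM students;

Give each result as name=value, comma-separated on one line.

chem_sum=739, chem_sum2=744

[chem_sum: major IN ('Chem', 'CS', 'Hist')]
student=Carmen: ✓ → 80
student=Uma: ✓ → 34
student=Mira: ✓ → 90
student=Alice: ✓ → 38
student=Priya: ✗
student=Sven: ✗
student=Bob: ✓ → 70
student=Eve: ✗
student=Rosa: ✓ → 97
student=Hiro: ✓ → 95
student=Diego: ✗
student=Kai: ✓ → 97
student=Noor: ✓ → 75
student=Ines: ✓ → 63
chem_sum = 80 + 34 + 90 + 38 + 70 + 97 + 95 + 97 + 75 + 63 = 739
—
[chem_sum2: major <> 'Chem' OR attendance BETWEEN 78 AND 98]
student=Carmen: ✓ → 80
student=Uma: ✓ → 34
student=Mira: ✓ → 90
student=Alice: ✓ → 38
student=Priya: ✓ → 38
student=Sven: ✓ → 85
student=Bob: ✗
student=Eve: ✓ → 52
student=Rosa: ✗
student=Hiro: ✗
student=Diego: ✓ → 92
student=Kai: ✓ → 97
student=Noor: ✓ → 75
student=Ines: ✓ → 63
chem_sum2 = 80 + 34 + 90 + 38 + 38 + 85 + 52 + 92 + 97 + 75 + 63 = 744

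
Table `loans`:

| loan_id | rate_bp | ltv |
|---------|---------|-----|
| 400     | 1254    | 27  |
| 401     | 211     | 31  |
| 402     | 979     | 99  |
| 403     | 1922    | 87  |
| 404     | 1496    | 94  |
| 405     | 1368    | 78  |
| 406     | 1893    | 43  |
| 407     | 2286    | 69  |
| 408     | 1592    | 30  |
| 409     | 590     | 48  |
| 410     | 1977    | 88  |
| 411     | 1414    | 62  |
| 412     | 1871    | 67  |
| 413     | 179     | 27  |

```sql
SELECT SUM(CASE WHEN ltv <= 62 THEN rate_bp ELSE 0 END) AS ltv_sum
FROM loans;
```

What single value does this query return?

loan_id=400: ✓ → 1254
loan_id=401: ✓ → 211
loan_id=402: ✗
loan_id=403: ✗
loan_id=404: ✗
loan_id=405: ✗
loan_id=406: ✓ → 1893
loan_id=407: ✗
loan_id=408: ✓ → 1592
loan_id=409: ✓ → 590
loan_id=410: ✗
loan_id=411: ✓ → 1414
loan_id=412: ✗
loan_id=413: ✓ → 179
ltv_sum = 1254 + 211 + 1893 + 1592 + 590 + 1414 + 179 = 7133

7133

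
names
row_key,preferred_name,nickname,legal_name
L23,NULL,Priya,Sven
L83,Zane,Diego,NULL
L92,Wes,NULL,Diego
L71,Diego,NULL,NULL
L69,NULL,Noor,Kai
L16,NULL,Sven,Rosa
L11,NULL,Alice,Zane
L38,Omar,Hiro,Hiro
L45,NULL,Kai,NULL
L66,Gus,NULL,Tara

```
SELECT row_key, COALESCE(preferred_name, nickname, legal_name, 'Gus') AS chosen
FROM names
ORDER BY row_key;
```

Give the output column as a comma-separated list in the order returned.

Alice, Sven, Priya, Omar, Kai, Gus, Noor, Diego, Zane, Wes

row_key=L11: preferred_name=NULL, nickname=Alice → Alice
row_key=L16: preferred_name=NULL, nickname=Sven → Sven
row_key=L23: preferred_name=NULL, nickname=Priya → Priya
row_key=L38: preferred_name=Omar → Omar
row_key=L45: preferred_name=NULL, nickname=Kai → Kai
row_key=L66: preferred_name=Gus → Gus
row_key=L69: preferred_name=NULL, nickname=Noor → Noor
row_key=L71: preferred_name=Diego → Diego
row_key=L83: preferred_name=Zane → Zane
row_key=L92: preferred_name=Wes → Wes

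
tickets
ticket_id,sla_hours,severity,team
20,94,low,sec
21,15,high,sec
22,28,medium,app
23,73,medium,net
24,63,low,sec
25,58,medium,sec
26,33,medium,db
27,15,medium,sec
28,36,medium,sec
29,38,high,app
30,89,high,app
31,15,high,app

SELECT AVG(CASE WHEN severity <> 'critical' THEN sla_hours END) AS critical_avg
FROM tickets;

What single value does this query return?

46.4166666667

ticket_id=20: ✓ → 94
ticket_id=21: ✓ → 15
ticket_id=22: ✓ → 28
ticket_id=23: ✓ → 73
ticket_id=24: ✓ → 63
ticket_id=25: ✓ → 58
ticket_id=26: ✓ → 33
ticket_id=27: ✓ → 15
ticket_id=28: ✓ → 36
ticket_id=29: ✓ → 38
ticket_id=30: ✓ → 89
ticket_id=31: ✓ → 15
critical_avg = (94 + 15 + 28 + 73 + 63 + 58 + 33 + 15 + 36 + 38 + 89 + 15) / 12 = 46.4166666667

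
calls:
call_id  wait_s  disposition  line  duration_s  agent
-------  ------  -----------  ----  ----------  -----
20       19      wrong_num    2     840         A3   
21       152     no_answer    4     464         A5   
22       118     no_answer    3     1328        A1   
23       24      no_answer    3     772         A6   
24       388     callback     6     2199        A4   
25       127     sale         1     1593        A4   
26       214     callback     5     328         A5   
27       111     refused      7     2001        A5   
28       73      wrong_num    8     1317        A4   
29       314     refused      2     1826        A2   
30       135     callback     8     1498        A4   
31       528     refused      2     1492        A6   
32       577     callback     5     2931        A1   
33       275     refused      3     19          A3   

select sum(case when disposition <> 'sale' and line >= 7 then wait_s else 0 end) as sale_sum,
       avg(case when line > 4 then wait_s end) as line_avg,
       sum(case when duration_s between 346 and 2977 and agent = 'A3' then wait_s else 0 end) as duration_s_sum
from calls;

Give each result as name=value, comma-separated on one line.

sale_sum=319, line_avg=249.6666666667, duration_s_sum=19

[sale_sum: disposition <> 'sale' and line >= 7]
call_id=20: ✗
call_id=21: ✗
call_id=22: ✗
call_id=23: ✗
call_id=24: ✗
call_id=25: ✗
call_id=26: ✗
call_id=27: ✓ → 111
call_id=28: ✓ → 73
call_id=29: ✗
call_id=30: ✓ → 135
call_id=31: ✗
call_id=32: ✗
call_id=33: ✗
sale_sum = 111 + 73 + 135 = 319
—
[line_avg: line > 4]
call_id=20: ✗
call_id=21: ✗
call_id=22: ✗
call_id=23: ✗
call_id=24: ✓ → 388
call_id=25: ✗
call_id=26: ✓ → 214
call_id=27: ✓ → 111
call_id=28: ✓ → 73
call_id=29: ✗
call_id=30: ✓ → 135
call_id=31: ✗
call_id=32: ✓ → 577
call_id=33: ✗
line_avg = (388 + 214 + 111 + 73 + 135 + 577) / 6 = 249.6666666667
—
[duration_s_sum: duration_s between 346 and 2977 and agent = 'A3']
call_id=20: ✓ → 19
call_id=21: ✗
call_id=22: ✗
call_id=23: ✗
call_id=24: ✗
call_id=25: ✗
call_id=26: ✗
call_id=27: ✗
call_id=28: ✗
call_id=29: ✗
call_id=30: ✗
call_id=31: ✗
call_id=32: ✗
call_id=33: ✗
duration_s_sum = 19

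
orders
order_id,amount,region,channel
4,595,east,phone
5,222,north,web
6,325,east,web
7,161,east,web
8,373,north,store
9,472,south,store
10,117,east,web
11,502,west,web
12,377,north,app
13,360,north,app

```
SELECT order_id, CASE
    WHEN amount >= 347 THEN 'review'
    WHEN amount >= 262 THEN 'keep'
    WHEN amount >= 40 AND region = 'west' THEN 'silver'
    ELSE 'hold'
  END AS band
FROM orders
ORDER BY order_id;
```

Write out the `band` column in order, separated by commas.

review, hold, keep, hold, review, review, hold, review, review, review

order_id=4: amount >= 347 → review
order_id=5: ELSE → hold
order_id=6: amount >= 262 → keep
order_id=7: ELSE → hold
order_id=8: amount >= 347 → review
order_id=9: amount >= 347 → review
order_id=10: ELSE → hold
order_id=11: amount >= 347 → review
order_id=12: amount >= 347 → review
order_id=13: amount >= 347 → review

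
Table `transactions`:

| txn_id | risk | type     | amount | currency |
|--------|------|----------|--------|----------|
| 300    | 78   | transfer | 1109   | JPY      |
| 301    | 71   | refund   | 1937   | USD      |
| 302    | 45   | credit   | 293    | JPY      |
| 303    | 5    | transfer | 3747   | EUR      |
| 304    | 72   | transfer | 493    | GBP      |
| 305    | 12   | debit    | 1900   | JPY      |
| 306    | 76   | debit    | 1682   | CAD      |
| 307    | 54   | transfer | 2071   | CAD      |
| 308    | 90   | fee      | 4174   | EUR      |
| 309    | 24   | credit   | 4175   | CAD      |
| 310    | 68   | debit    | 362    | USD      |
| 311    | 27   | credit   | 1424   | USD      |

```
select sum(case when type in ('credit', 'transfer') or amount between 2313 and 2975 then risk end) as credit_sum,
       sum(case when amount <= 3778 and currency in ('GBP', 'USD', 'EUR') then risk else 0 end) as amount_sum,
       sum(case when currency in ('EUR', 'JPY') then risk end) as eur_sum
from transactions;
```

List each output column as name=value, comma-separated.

[credit_sum: type in ('credit', 'transfer') or amount between 2313 and 2975]
txn_id=300: ✓ → 78
txn_id=301: ✗
txn_id=302: ✓ → 45
txn_id=303: ✓ → 5
txn_id=304: ✓ → 72
txn_id=305: ✗
txn_id=306: ✗
txn_id=307: ✓ → 54
txn_id=308: ✗
txn_id=309: ✓ → 24
txn_id=310: ✗
txn_id=311: ✓ → 27
credit_sum = 78 + 45 + 5 + 72 + 54 + 24 + 27 = 305
—
[amount_sum: amount <= 3778 and currency in ('GBP', 'USD', 'EUR')]
txn_id=300: ✗
txn_id=301: ✓ → 71
txn_id=302: ✗
txn_id=303: ✓ → 5
txn_id=304: ✓ → 72
txn_id=305: ✗
txn_id=306: ✗
txn_id=307: ✗
txn_id=308: ✗
txn_id=309: ✗
txn_id=310: ✓ → 68
txn_id=311: ✓ → 27
amount_sum = 71 + 5 + 72 + 68 + 27 = 243
—
[eur_sum: currency in ('EUR', 'JPY')]
txn_id=300: ✓ → 78
txn_id=301: ✗
txn_id=302: ✓ → 45
txn_id=303: ✓ → 5
txn_id=304: ✗
txn_id=305: ✓ → 12
txn_id=306: ✗
txn_id=307: ✗
txn_id=308: ✓ → 90
txn_id=309: ✗
txn_id=310: ✗
txn_id=311: ✗
eur_sum = 78 + 45 + 5 + 12 + 90 = 230

credit_sum=305, amount_sum=243, eur_sum=230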